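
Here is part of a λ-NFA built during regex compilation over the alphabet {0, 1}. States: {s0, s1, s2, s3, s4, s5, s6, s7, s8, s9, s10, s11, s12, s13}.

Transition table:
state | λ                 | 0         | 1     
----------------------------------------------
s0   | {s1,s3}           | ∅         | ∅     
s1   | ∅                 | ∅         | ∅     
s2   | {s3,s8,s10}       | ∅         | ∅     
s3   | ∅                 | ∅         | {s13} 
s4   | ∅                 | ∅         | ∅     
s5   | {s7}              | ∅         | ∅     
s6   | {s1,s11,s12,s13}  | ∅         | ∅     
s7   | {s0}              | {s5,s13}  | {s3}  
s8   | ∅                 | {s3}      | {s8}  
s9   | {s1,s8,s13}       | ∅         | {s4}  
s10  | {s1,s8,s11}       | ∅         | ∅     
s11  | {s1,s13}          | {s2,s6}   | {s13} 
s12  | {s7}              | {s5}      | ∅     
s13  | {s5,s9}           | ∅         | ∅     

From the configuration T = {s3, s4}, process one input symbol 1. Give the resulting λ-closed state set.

s3 on 1 → {s13}.
No 1-transition from s4.
Union after reading 1: {s13}.
Now take the λ-closure:
From s13 via λ: add s5, s9.
From s5 via λ: add s7.
From s9 via λ: add s1, s8.
From s7 via λ: add s0.
From s0 via λ: add s3.
No new states can be added; the closed set is {s0, s1, s3, s5, s7, s8, s9, s13}.

{s0, s1, s3, s5, s7, s8, s9, s13}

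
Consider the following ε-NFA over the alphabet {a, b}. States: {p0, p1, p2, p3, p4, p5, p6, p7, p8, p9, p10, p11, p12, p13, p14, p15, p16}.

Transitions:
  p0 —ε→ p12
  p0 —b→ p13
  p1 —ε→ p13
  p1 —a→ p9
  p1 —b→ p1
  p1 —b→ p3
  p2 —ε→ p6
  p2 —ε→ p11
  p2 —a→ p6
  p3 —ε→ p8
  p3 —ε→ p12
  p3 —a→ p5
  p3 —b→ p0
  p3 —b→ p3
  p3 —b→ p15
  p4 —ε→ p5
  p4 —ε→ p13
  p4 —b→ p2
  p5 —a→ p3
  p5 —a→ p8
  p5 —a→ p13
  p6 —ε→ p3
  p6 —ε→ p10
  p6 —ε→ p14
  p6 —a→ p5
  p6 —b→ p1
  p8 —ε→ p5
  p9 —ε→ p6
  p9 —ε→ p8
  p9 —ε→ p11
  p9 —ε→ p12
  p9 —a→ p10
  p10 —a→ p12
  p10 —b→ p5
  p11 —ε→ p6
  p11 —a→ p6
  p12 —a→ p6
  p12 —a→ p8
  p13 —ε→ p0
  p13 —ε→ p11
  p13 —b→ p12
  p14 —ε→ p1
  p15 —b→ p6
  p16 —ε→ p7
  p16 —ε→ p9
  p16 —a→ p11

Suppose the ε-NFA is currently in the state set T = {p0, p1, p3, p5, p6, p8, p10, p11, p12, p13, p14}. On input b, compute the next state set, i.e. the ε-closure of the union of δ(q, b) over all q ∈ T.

{p0, p1, p3, p5, p6, p8, p10, p11, p12, p13, p14, p15}

p0 on b → {p13}.
p1 on b → {p1, p3}.
p3 on b → {p0, p3, p15}.
p6 on b → {p1}.
p10 on b → {p5}.
p13 on b → {p12}.
No b-transition from p5, p8, p11, p12, p14.
Union after reading b: {p0, p1, p3, p5, p12, p13, p15}.
Now take the ε-closure:
From p3 via ε: add p8.
From p13 via ε: add p11.
From p11 via ε: add p6.
From p6 via ε: add p10, p14.
No new states can be added; the closed set is {p0, p1, p3, p5, p6, p8, p10, p11, p12, p13, p14, p15}.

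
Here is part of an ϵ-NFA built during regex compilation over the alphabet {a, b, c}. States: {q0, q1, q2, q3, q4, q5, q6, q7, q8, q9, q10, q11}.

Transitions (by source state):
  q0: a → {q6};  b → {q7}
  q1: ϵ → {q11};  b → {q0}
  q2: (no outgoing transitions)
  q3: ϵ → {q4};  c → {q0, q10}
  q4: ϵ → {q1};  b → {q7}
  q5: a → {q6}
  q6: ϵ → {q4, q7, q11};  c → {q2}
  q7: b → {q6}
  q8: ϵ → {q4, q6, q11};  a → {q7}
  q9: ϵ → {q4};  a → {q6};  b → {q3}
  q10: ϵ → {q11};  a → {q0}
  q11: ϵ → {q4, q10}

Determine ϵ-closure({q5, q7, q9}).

{q1, q4, q5, q7, q9, q10, q11}

Start with {q5, q7, q9}.
From q9 via ϵ: add q4.
From q4 via ϵ: add q1.
From q1 via ϵ: add q11.
From q11 via ϵ: add q10.
No new states can be added; the closed set is {q1, q4, q5, q7, q9, q10, q11}.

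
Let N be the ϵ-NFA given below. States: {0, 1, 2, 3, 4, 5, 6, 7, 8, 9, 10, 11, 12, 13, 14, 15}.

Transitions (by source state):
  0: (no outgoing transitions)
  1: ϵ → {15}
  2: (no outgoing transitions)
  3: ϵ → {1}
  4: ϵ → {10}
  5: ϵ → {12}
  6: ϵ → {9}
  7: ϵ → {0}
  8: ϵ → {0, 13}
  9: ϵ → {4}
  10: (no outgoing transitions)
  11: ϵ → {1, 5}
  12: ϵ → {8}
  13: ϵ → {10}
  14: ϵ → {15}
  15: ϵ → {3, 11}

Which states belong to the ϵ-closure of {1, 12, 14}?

{0, 1, 3, 5, 8, 10, 11, 12, 13, 14, 15}

Start with {1, 12, 14}.
From 1 via ϵ: add 15.
From 12 via ϵ: add 8.
From 8 via ϵ: add 0, 13.
From 15 via ϵ: add 3, 11.
From 11 via ϵ: add 5.
From 13 via ϵ: add 10.
No new states can be added; the closed set is {0, 1, 3, 5, 8, 10, 11, 12, 13, 14, 15}.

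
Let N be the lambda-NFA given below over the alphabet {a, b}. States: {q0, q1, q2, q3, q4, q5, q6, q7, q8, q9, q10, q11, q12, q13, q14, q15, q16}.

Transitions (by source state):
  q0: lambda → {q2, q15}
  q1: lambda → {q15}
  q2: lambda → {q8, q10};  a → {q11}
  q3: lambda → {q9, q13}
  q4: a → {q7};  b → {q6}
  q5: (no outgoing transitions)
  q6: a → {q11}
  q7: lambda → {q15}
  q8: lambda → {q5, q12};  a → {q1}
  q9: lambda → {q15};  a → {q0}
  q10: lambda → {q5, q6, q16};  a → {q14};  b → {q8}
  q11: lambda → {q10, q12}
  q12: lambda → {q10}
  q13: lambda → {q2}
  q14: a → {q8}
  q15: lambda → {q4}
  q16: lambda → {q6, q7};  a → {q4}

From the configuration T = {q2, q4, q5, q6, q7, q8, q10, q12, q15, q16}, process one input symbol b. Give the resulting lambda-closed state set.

{q4, q5, q6, q7, q8, q10, q12, q15, q16}

q4 on b → {q6}.
q10 on b → {q8}.
No b-transition from q2, q5, q6, q7, q8, q12, q15, q16.
Union after reading b: {q6, q8}.
Now take the lambda-closure:
From q8 via lambda: add q5, q12.
From q12 via lambda: add q10.
From q10 via lambda: add q16.
From q16 via lambda: add q7.
From q7 via lambda: add q15.
From q15 via lambda: add q4.
No new states can be added; the closed set is {q4, q5, q6, q7, q8, q10, q12, q15, q16}.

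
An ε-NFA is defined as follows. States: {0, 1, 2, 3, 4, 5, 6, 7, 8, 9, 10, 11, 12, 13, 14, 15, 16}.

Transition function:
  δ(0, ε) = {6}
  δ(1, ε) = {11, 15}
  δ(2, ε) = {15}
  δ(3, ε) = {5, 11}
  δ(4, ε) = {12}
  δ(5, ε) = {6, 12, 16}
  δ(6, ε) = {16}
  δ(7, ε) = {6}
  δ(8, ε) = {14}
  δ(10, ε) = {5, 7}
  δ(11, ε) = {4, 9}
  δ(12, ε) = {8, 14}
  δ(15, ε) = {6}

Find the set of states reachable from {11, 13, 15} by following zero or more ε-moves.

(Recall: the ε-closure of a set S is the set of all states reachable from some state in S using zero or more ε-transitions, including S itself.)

Start with {11, 13, 15}.
From 11 via ε: add 4, 9.
From 15 via ε: add 6.
From 4 via ε: add 12.
From 6 via ε: add 16.
From 12 via ε: add 8, 14.
No new states can be added; the closed set is {4, 6, 8, 9, 11, 12, 13, 14, 15, 16}.

{4, 6, 8, 9, 11, 12, 13, 14, 15, 16}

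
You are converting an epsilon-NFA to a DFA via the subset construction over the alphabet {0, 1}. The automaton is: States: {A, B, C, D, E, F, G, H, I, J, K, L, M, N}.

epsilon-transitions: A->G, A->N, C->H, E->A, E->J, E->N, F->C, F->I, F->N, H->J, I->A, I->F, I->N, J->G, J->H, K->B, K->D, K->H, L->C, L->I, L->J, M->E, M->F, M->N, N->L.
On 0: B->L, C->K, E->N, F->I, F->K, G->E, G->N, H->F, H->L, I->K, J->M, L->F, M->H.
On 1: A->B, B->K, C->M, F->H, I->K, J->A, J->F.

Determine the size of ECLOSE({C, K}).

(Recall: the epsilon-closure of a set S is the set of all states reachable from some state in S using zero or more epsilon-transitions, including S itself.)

Start with {C, K}.
From C via epsilon: add H.
From K via epsilon: add B, D.
From H via epsilon: add J.
From J via epsilon: add G.
epsilon-closure = {B, C, D, G, H, J, K}, which has 7 states.

7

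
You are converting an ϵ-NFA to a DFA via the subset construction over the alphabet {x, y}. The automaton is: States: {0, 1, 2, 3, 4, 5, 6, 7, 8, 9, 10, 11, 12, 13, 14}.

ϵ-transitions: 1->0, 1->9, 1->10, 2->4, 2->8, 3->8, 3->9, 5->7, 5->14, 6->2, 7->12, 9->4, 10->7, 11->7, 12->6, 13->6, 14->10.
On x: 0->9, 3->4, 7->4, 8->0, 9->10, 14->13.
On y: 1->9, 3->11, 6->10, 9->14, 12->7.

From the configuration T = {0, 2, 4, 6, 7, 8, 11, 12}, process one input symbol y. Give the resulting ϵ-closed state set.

{2, 4, 6, 7, 8, 10, 12}

6 on y → {10}.
12 on y → {7}.
No y-transition from 0, 2, 4, 7, 8, 11.
Union after reading y: {7, 10}.
Now take the ϵ-closure:
From 7 via ϵ: add 12.
From 12 via ϵ: add 6.
From 6 via ϵ: add 2.
From 2 via ϵ: add 4, 8.
No new states can be added; the closed set is {2, 4, 6, 7, 8, 10, 12}.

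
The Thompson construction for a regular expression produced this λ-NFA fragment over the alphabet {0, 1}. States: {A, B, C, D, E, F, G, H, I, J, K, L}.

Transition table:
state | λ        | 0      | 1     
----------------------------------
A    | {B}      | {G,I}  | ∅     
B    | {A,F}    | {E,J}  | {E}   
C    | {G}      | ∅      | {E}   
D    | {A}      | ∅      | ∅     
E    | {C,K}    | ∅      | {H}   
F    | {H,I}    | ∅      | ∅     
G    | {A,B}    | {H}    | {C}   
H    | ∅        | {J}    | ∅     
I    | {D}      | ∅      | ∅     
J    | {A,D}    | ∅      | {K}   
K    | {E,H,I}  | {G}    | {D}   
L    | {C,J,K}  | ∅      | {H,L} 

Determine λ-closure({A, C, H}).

Start with {A, C, H}.
From A via λ: add B.
From C via λ: add G.
From B via λ: add F.
From F via λ: add I.
From I via λ: add D.
No new states can be added; the closed set is {A, B, C, D, F, G, H, I}.

{A, B, C, D, F, G, H, I}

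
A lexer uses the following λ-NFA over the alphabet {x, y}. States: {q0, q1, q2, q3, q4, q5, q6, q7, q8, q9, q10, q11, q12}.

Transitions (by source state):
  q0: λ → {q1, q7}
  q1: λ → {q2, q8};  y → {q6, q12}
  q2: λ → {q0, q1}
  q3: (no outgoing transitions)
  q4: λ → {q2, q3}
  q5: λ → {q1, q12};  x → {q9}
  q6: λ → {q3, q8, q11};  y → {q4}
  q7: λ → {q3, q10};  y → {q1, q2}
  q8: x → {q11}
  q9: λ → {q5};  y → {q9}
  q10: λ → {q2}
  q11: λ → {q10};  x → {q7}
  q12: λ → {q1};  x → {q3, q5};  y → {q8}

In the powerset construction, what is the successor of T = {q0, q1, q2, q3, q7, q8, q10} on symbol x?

{q0, q1, q2, q3, q7, q8, q10, q11}

q8 on x → {q11}.
No x-transition from q0, q1, q2, q3, q7, q10.
Union after reading x: {q11}.
Now take the λ-closure:
From q11 via λ: add q10.
From q10 via λ: add q2.
From q2 via λ: add q0, q1.
From q0 via λ: add q7.
From q1 via λ: add q8.
From q7 via λ: add q3.
No new states can be added; the closed set is {q0, q1, q2, q3, q7, q8, q10, q11}.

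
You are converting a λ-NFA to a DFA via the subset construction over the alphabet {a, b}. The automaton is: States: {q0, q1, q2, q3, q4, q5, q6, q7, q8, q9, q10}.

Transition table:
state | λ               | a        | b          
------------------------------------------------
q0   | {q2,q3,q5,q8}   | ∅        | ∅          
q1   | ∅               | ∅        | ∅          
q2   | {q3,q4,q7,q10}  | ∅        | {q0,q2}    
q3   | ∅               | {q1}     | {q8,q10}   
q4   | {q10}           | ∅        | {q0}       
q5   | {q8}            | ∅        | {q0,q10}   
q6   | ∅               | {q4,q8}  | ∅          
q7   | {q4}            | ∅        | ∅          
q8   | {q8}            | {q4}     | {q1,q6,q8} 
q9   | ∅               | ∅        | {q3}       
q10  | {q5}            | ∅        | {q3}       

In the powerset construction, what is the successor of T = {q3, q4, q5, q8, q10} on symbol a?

{q1, q4, q5, q8, q10}

q3 on a → {q1}.
q8 on a → {q4}.
No a-transition from q4, q5, q10.
Union after reading a: {q1, q4}.
Now take the λ-closure:
From q4 via λ: add q10.
From q10 via λ: add q5.
From q5 via λ: add q8.
No new states can be added; the closed set is {q1, q4, q5, q8, q10}.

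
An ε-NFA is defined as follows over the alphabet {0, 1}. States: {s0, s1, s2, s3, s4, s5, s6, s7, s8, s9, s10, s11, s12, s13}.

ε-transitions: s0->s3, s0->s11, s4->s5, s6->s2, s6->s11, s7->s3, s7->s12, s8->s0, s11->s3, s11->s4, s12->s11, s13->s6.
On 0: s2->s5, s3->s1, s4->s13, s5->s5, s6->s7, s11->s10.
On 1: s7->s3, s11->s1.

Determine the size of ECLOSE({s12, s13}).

Start with {s12, s13}.
From s12 via ε: add s11.
From s13 via ε: add s6.
From s6 via ε: add s2.
From s11 via ε: add s3, s4.
From s4 via ε: add s5.
ε-closure = {s2, s3, s4, s5, s6, s11, s12, s13}, which has 8 states.

8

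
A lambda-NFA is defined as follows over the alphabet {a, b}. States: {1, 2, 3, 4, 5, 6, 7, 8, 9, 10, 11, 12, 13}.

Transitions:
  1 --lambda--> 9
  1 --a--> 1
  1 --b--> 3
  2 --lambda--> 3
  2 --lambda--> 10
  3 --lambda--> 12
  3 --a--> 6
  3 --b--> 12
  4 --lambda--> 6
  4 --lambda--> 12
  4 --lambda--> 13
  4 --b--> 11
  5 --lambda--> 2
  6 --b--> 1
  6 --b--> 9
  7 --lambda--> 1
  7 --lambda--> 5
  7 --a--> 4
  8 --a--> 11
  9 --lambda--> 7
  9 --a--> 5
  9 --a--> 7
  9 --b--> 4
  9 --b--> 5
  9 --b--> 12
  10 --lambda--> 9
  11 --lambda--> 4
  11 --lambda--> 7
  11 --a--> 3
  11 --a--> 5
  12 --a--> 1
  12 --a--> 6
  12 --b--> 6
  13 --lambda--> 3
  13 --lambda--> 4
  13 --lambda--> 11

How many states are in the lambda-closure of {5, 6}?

Start with {5, 6}.
From 5 via lambda: add 2.
From 2 via lambda: add 3, 10.
From 3 via lambda: add 12.
From 10 via lambda: add 9.
From 9 via lambda: add 7.
From 7 via lambda: add 1.
lambda-closure = {1, 2, 3, 5, 6, 7, 9, 10, 12}, which has 9 states.

9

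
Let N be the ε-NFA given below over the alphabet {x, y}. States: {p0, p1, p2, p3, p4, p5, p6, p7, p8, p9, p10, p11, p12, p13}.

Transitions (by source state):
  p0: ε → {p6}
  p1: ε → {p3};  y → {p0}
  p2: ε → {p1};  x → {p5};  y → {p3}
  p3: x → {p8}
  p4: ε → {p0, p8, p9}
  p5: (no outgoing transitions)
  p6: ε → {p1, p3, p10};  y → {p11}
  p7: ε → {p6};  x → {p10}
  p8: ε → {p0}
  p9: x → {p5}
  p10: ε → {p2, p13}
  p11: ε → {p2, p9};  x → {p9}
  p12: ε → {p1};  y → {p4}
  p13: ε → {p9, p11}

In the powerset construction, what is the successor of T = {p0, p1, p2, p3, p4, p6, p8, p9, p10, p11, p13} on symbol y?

{p0, p1, p2, p3, p6, p9, p10, p11, p13}

p1 on y → {p0}.
p2 on y → {p3}.
p6 on y → {p11}.
No y-transition from p0, p3, p4, p8, p9, p10, p11, p13.
Union after reading y: {p0, p3, p11}.
Now take the ε-closure:
From p0 via ε: add p6.
From p11 via ε: add p2, p9.
From p2 via ε: add p1.
From p6 via ε: add p10.
From p10 via ε: add p13.
No new states can be added; the closed set is {p0, p1, p2, p3, p6, p9, p10, p11, p13}.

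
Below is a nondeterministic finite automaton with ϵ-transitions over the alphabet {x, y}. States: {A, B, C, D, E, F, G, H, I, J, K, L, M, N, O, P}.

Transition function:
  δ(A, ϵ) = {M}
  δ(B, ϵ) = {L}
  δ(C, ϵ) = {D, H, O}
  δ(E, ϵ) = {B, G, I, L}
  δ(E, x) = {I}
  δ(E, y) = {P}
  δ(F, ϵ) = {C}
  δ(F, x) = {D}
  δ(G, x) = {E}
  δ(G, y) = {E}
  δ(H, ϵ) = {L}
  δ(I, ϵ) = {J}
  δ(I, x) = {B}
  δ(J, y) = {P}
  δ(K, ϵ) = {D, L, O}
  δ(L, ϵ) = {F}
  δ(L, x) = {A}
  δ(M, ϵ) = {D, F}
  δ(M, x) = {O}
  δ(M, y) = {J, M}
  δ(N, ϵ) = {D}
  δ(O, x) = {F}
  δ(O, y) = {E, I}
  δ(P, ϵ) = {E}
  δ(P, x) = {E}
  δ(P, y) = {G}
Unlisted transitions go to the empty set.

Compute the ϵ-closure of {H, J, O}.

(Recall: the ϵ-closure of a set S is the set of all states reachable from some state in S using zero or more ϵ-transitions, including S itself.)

Start with {H, J, O}.
From H via ϵ: add L.
From L via ϵ: add F.
From F via ϵ: add C.
From C via ϵ: add D.
No new states can be added; the closed set is {C, D, F, H, J, L, O}.

{C, D, F, H, J, L, O}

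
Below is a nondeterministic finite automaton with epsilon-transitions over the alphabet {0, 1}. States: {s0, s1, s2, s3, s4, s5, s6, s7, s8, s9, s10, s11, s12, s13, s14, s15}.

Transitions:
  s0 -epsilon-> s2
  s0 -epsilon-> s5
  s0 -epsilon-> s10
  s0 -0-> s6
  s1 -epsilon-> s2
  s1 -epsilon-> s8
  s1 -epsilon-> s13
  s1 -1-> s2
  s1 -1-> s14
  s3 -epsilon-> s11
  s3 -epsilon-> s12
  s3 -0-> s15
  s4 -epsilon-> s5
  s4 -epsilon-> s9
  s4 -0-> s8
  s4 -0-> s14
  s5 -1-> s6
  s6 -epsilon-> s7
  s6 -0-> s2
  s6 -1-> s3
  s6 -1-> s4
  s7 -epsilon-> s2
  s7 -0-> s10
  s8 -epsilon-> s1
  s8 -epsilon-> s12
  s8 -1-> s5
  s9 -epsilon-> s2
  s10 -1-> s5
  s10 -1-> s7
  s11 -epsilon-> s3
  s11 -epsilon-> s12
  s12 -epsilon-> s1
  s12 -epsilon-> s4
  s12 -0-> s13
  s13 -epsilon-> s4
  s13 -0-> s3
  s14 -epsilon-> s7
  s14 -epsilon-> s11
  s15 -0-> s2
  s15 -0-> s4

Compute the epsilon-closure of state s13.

{s2, s4, s5, s9, s13}

Start with {s13}.
From s13 via epsilon: add s4.
From s4 via epsilon: add s5, s9.
From s9 via epsilon: add s2.
No new states can be added; the closed set is {s2, s4, s5, s9, s13}.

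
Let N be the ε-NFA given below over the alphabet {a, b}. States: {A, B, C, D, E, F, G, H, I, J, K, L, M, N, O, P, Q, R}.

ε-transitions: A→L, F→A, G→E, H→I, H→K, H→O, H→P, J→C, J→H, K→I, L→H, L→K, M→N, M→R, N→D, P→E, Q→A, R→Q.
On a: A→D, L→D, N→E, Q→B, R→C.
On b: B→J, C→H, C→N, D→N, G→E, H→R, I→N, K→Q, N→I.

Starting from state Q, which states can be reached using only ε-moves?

{A, E, H, I, K, L, O, P, Q}

Start with {Q}.
From Q via ε: add A.
From A via ε: add L.
From L via ε: add H, K.
From H via ε: add I, O, P.
From P via ε: add E.
No new states can be added; the closed set is {A, E, H, I, K, L, O, P, Q}.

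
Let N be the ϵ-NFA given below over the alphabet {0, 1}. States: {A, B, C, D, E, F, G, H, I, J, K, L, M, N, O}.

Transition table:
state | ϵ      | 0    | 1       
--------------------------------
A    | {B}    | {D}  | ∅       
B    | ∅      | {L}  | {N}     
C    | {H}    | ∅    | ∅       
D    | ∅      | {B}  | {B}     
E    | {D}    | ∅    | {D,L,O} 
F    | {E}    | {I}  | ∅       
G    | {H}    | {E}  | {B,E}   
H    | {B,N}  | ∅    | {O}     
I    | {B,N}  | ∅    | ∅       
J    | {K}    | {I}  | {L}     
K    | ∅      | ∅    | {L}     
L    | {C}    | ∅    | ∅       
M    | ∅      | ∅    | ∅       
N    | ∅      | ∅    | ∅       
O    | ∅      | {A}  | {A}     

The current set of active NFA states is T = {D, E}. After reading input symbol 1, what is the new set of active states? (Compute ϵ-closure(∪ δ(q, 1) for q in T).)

{B, C, D, H, L, N, O}

D on 1 → {B}.
E on 1 → {D, L, O}.
Union after reading 1: {B, D, L, O}.
Now take the ϵ-closure:
From L via ϵ: add C.
From C via ϵ: add H.
From H via ϵ: add N.
No new states can be added; the closed set is {B, C, D, H, L, N, O}.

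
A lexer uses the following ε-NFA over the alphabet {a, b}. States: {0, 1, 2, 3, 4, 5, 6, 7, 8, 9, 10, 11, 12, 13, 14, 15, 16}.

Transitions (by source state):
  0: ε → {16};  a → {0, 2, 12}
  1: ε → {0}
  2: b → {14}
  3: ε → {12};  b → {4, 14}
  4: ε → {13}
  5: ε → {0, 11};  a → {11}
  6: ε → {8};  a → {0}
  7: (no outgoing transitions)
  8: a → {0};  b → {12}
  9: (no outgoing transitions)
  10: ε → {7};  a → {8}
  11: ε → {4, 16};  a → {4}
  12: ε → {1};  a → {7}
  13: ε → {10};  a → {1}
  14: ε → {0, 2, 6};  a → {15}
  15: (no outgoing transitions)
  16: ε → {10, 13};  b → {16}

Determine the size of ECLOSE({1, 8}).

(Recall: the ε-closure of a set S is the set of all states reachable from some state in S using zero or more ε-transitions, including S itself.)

7

Start with {1, 8}.
From 1 via ε: add 0.
From 0 via ε: add 16.
From 16 via ε: add 10, 13.
From 10 via ε: add 7.
ε-closure = {0, 1, 7, 8, 10, 13, 16}, which has 7 states.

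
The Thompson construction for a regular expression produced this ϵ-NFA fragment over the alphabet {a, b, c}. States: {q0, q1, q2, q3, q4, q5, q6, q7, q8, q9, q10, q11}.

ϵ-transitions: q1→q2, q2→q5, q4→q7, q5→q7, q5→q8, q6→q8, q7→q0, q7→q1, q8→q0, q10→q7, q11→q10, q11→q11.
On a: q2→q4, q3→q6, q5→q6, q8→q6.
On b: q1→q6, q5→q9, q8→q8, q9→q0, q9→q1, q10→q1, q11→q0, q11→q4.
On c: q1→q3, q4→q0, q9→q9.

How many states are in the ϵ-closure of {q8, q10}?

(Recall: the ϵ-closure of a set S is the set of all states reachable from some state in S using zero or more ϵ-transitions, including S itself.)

Start with {q8, q10}.
From q8 via ϵ: add q0.
From q10 via ϵ: add q7.
From q7 via ϵ: add q1.
From q1 via ϵ: add q2.
From q2 via ϵ: add q5.
ϵ-closure = {q0, q1, q2, q5, q7, q8, q10}, which has 7 states.

7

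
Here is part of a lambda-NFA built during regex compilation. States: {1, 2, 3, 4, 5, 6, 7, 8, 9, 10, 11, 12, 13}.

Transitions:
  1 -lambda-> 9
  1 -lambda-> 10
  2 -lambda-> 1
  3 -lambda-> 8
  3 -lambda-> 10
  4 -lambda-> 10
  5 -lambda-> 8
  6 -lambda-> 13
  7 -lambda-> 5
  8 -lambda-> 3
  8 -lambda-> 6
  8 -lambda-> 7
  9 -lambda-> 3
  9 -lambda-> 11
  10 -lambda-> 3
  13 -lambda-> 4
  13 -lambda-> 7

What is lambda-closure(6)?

{3, 4, 5, 6, 7, 8, 10, 13}

Start with {6}.
From 6 via lambda: add 13.
From 13 via lambda: add 4, 7.
From 4 via lambda: add 10.
From 7 via lambda: add 5.
From 5 via lambda: add 8.
From 10 via lambda: add 3.
No new states can be added; the closed set is {3, 4, 5, 6, 7, 8, 10, 13}.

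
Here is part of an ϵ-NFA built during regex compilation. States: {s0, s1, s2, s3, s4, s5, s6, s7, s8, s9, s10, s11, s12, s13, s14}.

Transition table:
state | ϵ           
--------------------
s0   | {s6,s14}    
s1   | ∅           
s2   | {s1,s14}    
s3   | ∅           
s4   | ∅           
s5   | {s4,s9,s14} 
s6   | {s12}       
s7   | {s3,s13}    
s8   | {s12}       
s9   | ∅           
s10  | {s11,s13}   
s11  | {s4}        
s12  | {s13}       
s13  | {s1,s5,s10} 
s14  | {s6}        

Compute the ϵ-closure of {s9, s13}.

{s1, s4, s5, s6, s9, s10, s11, s12, s13, s14}

Start with {s9, s13}.
From s13 via ϵ: add s1, s5, s10.
From s5 via ϵ: add s4, s14.
From s10 via ϵ: add s11.
From s14 via ϵ: add s6.
From s6 via ϵ: add s12.
No new states can be added; the closed set is {s1, s4, s5, s6, s9, s10, s11, s12, s13, s14}.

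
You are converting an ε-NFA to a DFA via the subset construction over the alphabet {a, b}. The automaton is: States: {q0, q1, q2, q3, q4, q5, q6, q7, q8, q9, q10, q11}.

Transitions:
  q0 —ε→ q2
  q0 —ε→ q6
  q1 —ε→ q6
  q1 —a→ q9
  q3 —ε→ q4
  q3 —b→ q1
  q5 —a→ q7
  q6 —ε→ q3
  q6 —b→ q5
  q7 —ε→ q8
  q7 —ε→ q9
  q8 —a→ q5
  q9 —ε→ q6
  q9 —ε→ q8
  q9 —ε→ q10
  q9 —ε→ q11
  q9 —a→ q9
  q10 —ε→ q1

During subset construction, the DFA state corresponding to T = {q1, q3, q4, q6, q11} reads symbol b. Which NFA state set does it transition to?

{q1, q3, q4, q5, q6}

q3 on b → {q1}.
q6 on b → {q5}.
No b-transition from q1, q4, q11.
Union after reading b: {q1, q5}.
Now take the ε-closure:
From q1 via ε: add q6.
From q6 via ε: add q3.
From q3 via ε: add q4.
No new states can be added; the closed set is {q1, q3, q4, q5, q6}.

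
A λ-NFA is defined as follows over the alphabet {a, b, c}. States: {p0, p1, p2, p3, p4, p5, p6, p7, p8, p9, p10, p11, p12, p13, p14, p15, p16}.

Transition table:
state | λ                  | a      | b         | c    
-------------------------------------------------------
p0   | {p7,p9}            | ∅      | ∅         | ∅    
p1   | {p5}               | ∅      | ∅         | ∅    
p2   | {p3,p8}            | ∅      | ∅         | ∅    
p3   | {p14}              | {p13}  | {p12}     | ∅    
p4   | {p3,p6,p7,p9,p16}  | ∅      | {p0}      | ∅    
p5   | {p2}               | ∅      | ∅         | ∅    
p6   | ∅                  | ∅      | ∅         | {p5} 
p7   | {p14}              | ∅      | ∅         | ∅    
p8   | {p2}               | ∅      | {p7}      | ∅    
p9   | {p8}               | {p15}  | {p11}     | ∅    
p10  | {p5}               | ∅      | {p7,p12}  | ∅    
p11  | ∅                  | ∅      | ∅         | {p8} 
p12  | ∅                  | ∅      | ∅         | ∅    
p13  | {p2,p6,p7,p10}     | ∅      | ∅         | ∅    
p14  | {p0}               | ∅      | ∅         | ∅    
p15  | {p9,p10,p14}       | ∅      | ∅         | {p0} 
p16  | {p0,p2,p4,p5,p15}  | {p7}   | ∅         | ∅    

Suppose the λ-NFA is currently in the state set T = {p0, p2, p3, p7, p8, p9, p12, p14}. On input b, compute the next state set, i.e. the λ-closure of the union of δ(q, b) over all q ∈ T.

{p0, p2, p3, p7, p8, p9, p11, p12, p14}

p3 on b → {p12}.
p8 on b → {p7}.
p9 on b → {p11}.
No b-transition from p0, p2, p7, p12, p14.
Union after reading b: {p7, p11, p12}.
Now take the λ-closure:
From p7 via λ: add p14.
From p14 via λ: add p0.
From p0 via λ: add p9.
From p9 via λ: add p8.
From p8 via λ: add p2.
From p2 via λ: add p3.
No new states can be added; the closed set is {p0, p2, p3, p7, p8, p9, p11, p12, p14}.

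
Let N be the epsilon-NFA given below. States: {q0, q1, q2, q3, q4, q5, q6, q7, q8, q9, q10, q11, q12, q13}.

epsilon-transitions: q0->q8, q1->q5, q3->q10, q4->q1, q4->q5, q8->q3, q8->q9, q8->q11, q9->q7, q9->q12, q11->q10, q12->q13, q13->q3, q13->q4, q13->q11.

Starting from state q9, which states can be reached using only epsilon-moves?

{q1, q3, q4, q5, q7, q9, q10, q11, q12, q13}

Start with {q9}.
From q9 via epsilon: add q7, q12.
From q12 via epsilon: add q13.
From q13 via epsilon: add q3, q4, q11.
From q3 via epsilon: add q10.
From q4 via epsilon: add q1, q5.
No new states can be added; the closed set is {q1, q3, q4, q5, q7, q9, q10, q11, q12, q13}.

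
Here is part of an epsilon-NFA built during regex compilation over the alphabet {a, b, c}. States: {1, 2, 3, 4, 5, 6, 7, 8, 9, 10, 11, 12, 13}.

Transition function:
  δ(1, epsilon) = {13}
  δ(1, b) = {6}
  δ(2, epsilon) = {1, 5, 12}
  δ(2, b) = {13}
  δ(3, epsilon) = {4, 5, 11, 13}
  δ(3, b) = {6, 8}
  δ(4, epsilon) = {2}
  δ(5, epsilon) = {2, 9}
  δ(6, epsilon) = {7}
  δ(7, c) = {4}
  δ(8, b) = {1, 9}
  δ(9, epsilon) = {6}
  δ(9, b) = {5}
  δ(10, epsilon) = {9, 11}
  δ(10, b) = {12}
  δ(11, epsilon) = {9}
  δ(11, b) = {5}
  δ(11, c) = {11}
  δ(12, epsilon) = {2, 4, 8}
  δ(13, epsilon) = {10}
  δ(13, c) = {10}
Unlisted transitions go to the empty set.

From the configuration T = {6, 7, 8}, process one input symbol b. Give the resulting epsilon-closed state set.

8 on b → {1, 9}.
No b-transition from 6, 7.
Union after reading b: {1, 9}.
Now take the epsilon-closure:
From 1 via epsilon: add 13.
From 9 via epsilon: add 6.
From 6 via epsilon: add 7.
From 13 via epsilon: add 10.
From 10 via epsilon: add 11.
No new states can be added; the closed set is {1, 6, 7, 9, 10, 11, 13}.

{1, 6, 7, 9, 10, 11, 13}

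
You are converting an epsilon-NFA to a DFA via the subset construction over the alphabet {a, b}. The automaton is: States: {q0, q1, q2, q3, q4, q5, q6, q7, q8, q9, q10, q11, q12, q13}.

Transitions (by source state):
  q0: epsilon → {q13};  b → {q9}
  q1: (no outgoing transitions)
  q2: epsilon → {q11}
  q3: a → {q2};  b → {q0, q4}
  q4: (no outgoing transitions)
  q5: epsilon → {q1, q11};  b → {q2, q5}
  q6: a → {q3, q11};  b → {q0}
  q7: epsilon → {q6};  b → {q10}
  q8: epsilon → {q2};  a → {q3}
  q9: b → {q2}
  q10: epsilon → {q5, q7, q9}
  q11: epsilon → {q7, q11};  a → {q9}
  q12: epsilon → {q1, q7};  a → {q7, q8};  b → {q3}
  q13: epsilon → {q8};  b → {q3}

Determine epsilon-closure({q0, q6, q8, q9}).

Start with {q0, q6, q8, q9}.
From q0 via epsilon: add q13.
From q8 via epsilon: add q2.
From q2 via epsilon: add q11.
From q11 via epsilon: add q7.
No new states can be added; the closed set is {q0, q2, q6, q7, q8, q9, q11, q13}.

{q0, q2, q6, q7, q8, q9, q11, q13}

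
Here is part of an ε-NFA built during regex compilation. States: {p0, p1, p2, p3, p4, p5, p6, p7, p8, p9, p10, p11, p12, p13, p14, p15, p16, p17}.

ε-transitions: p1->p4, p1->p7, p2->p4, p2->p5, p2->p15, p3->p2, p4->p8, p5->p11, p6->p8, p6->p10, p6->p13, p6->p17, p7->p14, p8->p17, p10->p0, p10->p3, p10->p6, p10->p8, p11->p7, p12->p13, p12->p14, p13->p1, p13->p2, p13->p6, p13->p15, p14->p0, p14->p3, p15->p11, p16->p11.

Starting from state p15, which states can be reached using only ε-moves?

{p0, p2, p3, p4, p5, p7, p8, p11, p14, p15, p17}

Start with {p15}.
From p15 via ε: add p11.
From p11 via ε: add p7.
From p7 via ε: add p14.
From p14 via ε: add p0, p3.
From p3 via ε: add p2.
From p2 via ε: add p4, p5.
From p4 via ε: add p8.
From p8 via ε: add p17.
No new states can be added; the closed set is {p0, p2, p3, p4, p5, p7, p8, p11, p14, p15, p17}.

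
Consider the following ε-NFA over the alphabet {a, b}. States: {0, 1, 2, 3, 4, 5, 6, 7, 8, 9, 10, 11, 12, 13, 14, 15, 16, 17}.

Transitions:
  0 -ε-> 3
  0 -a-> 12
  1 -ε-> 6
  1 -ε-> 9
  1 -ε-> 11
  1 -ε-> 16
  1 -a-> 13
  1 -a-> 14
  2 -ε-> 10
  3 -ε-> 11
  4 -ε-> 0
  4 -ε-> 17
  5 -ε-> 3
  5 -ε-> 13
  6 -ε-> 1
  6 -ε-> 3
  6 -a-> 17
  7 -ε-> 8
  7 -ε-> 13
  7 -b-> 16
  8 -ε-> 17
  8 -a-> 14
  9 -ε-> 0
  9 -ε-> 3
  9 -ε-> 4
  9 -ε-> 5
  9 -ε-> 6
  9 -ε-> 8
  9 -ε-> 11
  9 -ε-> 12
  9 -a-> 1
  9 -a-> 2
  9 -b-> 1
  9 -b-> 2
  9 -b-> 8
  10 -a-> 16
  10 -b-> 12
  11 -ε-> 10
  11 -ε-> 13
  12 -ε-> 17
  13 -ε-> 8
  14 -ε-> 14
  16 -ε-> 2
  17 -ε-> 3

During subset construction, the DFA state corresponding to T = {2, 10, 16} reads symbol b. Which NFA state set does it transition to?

10 on b → {12}.
No b-transition from 2, 16.
Union after reading b: {12}.
Now take the ε-closure:
From 12 via ε: add 17.
From 17 via ε: add 3.
From 3 via ε: add 11.
From 11 via ε: add 10, 13.
From 13 via ε: add 8.
No new states can be added; the closed set is {3, 8, 10, 11, 12, 13, 17}.

{3, 8, 10, 11, 12, 13, 17}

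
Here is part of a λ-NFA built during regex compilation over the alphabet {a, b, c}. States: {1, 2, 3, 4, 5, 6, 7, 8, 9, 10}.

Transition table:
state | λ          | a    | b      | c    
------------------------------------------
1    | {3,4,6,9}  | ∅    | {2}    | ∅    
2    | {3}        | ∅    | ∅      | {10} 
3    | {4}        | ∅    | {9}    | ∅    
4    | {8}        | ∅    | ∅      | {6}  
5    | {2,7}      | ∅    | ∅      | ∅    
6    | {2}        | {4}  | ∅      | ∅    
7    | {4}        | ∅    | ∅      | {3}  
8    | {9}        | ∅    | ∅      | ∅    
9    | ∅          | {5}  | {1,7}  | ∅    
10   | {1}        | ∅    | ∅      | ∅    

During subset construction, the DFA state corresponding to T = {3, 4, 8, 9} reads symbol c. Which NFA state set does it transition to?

4 on c → {6}.
No c-transition from 3, 8, 9.
Union after reading c: {6}.
Now take the λ-closure:
From 6 via λ: add 2.
From 2 via λ: add 3.
From 3 via λ: add 4.
From 4 via λ: add 8.
From 8 via λ: add 9.
No new states can be added; the closed set is {2, 3, 4, 6, 8, 9}.

{2, 3, 4, 6, 8, 9}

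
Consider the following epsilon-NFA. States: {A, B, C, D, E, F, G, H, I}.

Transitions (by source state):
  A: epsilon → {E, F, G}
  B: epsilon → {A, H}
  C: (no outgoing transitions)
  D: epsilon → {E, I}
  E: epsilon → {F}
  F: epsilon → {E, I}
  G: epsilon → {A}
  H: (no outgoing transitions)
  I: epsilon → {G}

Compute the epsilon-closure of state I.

{A, E, F, G, I}

Start with {I}.
From I via epsilon: add G.
From G via epsilon: add A.
From A via epsilon: add E, F.
No new states can be added; the closed set is {A, E, F, G, I}.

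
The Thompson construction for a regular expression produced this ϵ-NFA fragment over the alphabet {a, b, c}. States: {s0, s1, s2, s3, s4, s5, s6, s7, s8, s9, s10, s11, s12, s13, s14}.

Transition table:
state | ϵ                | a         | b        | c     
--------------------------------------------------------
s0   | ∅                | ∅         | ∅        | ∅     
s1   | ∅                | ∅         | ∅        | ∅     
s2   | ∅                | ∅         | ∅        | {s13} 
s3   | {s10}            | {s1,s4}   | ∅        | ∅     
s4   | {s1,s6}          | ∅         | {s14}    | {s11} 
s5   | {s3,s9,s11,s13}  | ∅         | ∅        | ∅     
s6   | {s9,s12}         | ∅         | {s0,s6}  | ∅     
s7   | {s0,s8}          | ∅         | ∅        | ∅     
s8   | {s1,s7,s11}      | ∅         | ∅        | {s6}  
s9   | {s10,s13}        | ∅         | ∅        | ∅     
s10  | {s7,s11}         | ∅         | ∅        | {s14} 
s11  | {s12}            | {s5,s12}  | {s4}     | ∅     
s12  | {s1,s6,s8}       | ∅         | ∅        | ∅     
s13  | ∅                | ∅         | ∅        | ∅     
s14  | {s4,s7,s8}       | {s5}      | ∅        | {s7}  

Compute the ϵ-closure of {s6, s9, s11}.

{s0, s1, s6, s7, s8, s9, s10, s11, s12, s13}

Start with {s6, s9, s11}.
From s6 via ϵ: add s12.
From s9 via ϵ: add s10, s13.
From s10 via ϵ: add s7.
From s12 via ϵ: add s1, s8.
From s7 via ϵ: add s0.
No new states can be added; the closed set is {s0, s1, s6, s7, s8, s9, s10, s11, s12, s13}.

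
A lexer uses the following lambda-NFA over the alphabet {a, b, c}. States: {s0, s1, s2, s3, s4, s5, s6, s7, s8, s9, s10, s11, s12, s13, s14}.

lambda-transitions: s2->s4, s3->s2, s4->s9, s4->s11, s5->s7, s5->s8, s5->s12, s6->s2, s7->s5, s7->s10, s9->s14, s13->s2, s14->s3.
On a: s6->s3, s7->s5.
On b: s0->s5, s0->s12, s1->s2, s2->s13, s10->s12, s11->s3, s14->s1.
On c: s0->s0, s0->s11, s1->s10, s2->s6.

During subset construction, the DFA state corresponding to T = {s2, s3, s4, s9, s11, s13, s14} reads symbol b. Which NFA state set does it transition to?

{s1, s2, s3, s4, s9, s11, s13, s14}

s2 on b → {s13}.
s11 on b → {s3}.
s14 on b → {s1}.
No b-transition from s3, s4, s9, s13.
Union after reading b: {s1, s3, s13}.
Now take the lambda-closure:
From s3 via lambda: add s2.
From s2 via lambda: add s4.
From s4 via lambda: add s9, s11.
From s9 via lambda: add s14.
No new states can be added; the closed set is {s1, s2, s3, s4, s9, s11, s13, s14}.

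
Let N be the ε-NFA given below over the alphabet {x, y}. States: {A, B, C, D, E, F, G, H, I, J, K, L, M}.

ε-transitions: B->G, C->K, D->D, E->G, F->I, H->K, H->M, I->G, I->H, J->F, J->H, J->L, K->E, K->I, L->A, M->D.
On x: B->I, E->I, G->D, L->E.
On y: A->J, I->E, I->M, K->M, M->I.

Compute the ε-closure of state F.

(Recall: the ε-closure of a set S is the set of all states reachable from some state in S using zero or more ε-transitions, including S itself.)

{D, E, F, G, H, I, K, M}

Start with {F}.
From F via ε: add I.
From I via ε: add G, H.
From H via ε: add K, M.
From K via ε: add E.
From M via ε: add D.
No new states can be added; the closed set is {D, E, F, G, H, I, K, M}.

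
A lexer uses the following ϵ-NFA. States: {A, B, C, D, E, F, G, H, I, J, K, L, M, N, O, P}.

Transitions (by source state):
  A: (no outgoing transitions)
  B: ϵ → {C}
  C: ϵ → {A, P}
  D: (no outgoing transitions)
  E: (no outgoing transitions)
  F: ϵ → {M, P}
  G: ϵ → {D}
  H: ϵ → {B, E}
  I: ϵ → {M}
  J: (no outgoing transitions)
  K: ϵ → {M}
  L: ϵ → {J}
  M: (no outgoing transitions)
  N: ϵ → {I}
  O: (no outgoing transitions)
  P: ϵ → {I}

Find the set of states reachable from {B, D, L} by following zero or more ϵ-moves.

{A, B, C, D, I, J, L, M, P}

Start with {B, D, L}.
From B via ϵ: add C.
From L via ϵ: add J.
From C via ϵ: add A, P.
From P via ϵ: add I.
From I via ϵ: add M.
No new states can be added; the closed set is {A, B, C, D, I, J, L, M, P}.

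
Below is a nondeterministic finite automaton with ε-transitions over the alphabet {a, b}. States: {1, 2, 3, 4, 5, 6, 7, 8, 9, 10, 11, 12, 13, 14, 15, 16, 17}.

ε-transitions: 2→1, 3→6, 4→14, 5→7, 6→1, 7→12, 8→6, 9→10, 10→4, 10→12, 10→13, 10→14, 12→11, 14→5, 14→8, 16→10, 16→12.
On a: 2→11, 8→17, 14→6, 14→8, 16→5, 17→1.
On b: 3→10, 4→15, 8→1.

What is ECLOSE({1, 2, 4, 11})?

{1, 2, 4, 5, 6, 7, 8, 11, 12, 14}

Start with {1, 2, 4, 11}.
From 4 via ε: add 14.
From 14 via ε: add 5, 8.
From 5 via ε: add 7.
From 8 via ε: add 6.
From 7 via ε: add 12.
No new states can be added; the closed set is {1, 2, 4, 5, 6, 7, 8, 11, 12, 14}.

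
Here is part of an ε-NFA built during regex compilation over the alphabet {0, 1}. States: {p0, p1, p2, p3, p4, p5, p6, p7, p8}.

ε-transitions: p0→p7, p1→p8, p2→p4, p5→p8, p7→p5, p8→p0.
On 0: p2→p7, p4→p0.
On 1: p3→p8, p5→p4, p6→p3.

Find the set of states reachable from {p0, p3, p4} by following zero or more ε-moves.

Start with {p0, p3, p4}.
From p0 via ε: add p7.
From p7 via ε: add p5.
From p5 via ε: add p8.
No new states can be added; the closed set is {p0, p3, p4, p5, p7, p8}.

{p0, p3, p4, p5, p7, p8}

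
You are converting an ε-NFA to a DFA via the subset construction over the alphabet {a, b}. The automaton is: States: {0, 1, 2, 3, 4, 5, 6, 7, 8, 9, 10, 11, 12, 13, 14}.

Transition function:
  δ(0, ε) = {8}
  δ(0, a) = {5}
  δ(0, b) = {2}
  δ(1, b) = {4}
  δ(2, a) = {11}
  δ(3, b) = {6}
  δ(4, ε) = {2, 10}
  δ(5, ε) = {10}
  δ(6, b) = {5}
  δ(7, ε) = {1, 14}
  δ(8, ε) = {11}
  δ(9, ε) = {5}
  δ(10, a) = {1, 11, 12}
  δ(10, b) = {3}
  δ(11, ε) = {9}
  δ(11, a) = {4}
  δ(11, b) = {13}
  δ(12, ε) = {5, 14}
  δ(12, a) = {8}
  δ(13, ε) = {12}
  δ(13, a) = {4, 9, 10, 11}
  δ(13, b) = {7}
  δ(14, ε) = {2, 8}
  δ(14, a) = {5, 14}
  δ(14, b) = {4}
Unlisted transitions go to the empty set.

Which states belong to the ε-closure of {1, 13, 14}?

Start with {1, 13, 14}.
From 13 via ε: add 12.
From 14 via ε: add 2, 8.
From 8 via ε: add 11.
From 12 via ε: add 5.
From 5 via ε: add 10.
From 11 via ε: add 9.
No new states can be added; the closed set is {1, 2, 5, 8, 9, 10, 11, 12, 13, 14}.

{1, 2, 5, 8, 9, 10, 11, 12, 13, 14}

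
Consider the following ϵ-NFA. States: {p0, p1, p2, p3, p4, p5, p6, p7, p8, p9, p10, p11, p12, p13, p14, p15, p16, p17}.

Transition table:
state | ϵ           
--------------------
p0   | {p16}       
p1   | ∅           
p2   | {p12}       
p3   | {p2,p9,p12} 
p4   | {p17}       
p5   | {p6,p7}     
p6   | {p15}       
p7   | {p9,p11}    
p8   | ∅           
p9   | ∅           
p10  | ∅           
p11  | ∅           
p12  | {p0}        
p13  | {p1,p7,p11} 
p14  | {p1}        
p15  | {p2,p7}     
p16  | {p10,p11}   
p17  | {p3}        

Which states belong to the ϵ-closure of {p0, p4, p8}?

Start with {p0, p4, p8}.
From p0 via ϵ: add p16.
From p4 via ϵ: add p17.
From p16 via ϵ: add p10, p11.
From p17 via ϵ: add p3.
From p3 via ϵ: add p2, p9, p12.
No new states can be added; the closed set is {p0, p2, p3, p4, p8, p9, p10, p11, p12, p16, p17}.

{p0, p2, p3, p4, p8, p9, p10, p11, p12, p16, p17}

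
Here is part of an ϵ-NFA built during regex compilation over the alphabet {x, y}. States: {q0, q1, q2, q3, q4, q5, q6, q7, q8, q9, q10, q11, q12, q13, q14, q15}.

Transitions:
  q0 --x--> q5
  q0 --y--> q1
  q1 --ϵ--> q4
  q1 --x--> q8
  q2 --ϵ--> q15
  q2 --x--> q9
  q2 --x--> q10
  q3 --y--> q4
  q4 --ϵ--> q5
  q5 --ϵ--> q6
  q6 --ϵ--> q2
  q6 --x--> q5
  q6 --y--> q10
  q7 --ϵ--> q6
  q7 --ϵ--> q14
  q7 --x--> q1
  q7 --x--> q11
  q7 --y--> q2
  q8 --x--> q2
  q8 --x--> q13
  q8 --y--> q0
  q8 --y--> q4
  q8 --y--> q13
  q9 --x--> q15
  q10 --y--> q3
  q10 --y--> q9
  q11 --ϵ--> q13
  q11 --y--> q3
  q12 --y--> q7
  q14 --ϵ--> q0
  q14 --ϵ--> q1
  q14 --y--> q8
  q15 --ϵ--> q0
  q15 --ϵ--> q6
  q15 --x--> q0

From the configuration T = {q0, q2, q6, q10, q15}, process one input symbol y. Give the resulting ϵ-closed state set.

q0 on y → {q1}.
q6 on y → {q10}.
q10 on y → {q3, q9}.
No y-transition from q2, q15.
Union after reading y: {q1, q3, q9, q10}.
Now take the ϵ-closure:
From q1 via ϵ: add q4.
From q4 via ϵ: add q5.
From q5 via ϵ: add q6.
From q6 via ϵ: add q2.
From q2 via ϵ: add q15.
From q15 via ϵ: add q0.
No new states can be added; the closed set is {q0, q1, q2, q3, q4, q5, q6, q9, q10, q15}.

{q0, q1, q2, q3, q4, q5, q6, q9, q10, q15}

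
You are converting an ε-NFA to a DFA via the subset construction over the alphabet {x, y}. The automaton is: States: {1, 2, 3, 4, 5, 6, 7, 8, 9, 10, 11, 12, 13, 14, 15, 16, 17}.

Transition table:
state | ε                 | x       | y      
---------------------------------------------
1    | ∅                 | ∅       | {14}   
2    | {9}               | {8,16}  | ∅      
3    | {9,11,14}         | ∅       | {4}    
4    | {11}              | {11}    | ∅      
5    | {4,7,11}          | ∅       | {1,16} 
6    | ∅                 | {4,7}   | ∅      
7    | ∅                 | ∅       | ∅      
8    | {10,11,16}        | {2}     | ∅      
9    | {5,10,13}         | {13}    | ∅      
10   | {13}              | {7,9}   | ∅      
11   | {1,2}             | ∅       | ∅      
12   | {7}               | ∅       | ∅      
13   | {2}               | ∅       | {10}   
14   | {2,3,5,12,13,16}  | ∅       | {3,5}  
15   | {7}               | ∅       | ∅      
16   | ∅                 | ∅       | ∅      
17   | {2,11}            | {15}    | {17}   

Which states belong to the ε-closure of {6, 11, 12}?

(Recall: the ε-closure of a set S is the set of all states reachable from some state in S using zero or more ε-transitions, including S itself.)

{1, 2, 4, 5, 6, 7, 9, 10, 11, 12, 13}

Start with {6, 11, 12}.
From 11 via ε: add 1, 2.
From 12 via ε: add 7.
From 2 via ε: add 9.
From 9 via ε: add 5, 10, 13.
From 5 via ε: add 4.
No new states can be added; the closed set is {1, 2, 4, 5, 6, 7, 9, 10, 11, 12, 13}.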